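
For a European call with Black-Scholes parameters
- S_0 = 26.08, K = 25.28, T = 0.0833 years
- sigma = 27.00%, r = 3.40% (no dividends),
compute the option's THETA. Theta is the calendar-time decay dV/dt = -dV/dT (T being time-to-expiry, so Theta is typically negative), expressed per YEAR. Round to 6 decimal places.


d1 = 0.4751087179; d2 = 0.3971820216
phi(d1) = 0.3563639709; exp(-qT) = 1.0000000000; exp(-rT) = 0.9971718069
Theta = -S*exp(-qT)*phi(d1)*sigma/(2*sqrt(T)) - r*K*exp(-rT)*N(d2) + q*S*exp(-qT)*N(d1)
N(d1) = 0.6826452575; N(d2) = 0.6543833806; sqrt(T) = 0.2886173938
Term 1 = -26.0800 * 1.0000000000 * 0.3563639709 * 0.2700 / (2 * 0.2886173938) = -4.3472302630
Term 2 = -0.0340 * 25.2800 * 0.9971718069 * 0.6543833806 = -0.5608648702
Term 3 = 0 (no dividend yield, q = 0)
Theta = -4.3472302630 + (-0.5608648702) + (0.0000000000) = -4.908095

Answer: Theta = -4.908095


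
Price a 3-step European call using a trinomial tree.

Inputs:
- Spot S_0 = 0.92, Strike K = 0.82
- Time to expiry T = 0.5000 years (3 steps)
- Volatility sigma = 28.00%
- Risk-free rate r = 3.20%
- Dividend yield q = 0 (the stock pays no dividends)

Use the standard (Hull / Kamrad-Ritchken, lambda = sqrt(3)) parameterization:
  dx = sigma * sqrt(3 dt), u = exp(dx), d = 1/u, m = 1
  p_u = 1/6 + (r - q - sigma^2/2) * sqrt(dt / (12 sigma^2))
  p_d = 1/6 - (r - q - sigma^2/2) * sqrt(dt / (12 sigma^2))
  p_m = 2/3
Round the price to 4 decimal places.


Answer: Price = V(0,0) = 0.1413

Derivation:
dt = T/N = 0.166667; dx = sigma*sqrt(3*dt) = 0.197990
u = exp(dx) = 1.218950; d = 1/u = 0.820378
p_u = 0.163636, p_m = 0.666667, p_d = 0.169697
Discount per step: exp(-r*dt) = 0.994681
Stock lattice S(k, j) with j the centered position index:
  k=0: S(0,+0) = 0.9200
  k=1: S(1,-1) = 0.7547; S(1,+0) = 0.9200; S(1,+1) = 1.1214
  k=2: S(2,-2) = 0.6192; S(2,-1) = 0.7547; S(2,+0) = 0.9200; S(2,+1) = 1.1214; S(2,+2) = 1.3670
  k=3: S(3,-3) = 0.5080; S(3,-2) = 0.6192; S(3,-1) = 0.7547; S(3,+0) = 0.9200; S(3,+1) = 1.1214; S(3,+2) = 1.3670; S(3,+3) = 1.6663
Terminal payoffs V(N, j) = max(S_T - K, 0):
  V(3,-3) = 0.000000; V(3,-2) = 0.000000; V(3,-1) = 0.000000; V(3,+0) = 0.100000; V(3,+1) = 0.301434; V(3,+2) = 0.546972; V(3,+3) = 0.846271
Backward induction: V(k, j) = exp(-r*dt) * [p_u * V(k+1, j+1) + p_m * V(k+1, j) + p_d * V(k+1, j-1)]
  V(2,-2) = exp(-r*dt) * [p_u*0.000000 + p_m*0.000000 + p_d*0.000000] = 0.000000
  V(2,-1) = exp(-r*dt) * [p_u*0.100000 + p_m*0.000000 + p_d*0.000000] = 0.016277
  V(2,+0) = exp(-r*dt) * [p_u*0.301434 + p_m*0.100000 + p_d*0.000000] = 0.115375
  V(2,+1) = exp(-r*dt) * [p_u*0.546972 + p_m*0.301434 + p_d*0.100000] = 0.305795
  V(2,+2) = exp(-r*dt) * [p_u*0.846271 + p_m*0.546972 + p_d*0.301434] = 0.551333
  V(1,-1) = exp(-r*dt) * [p_u*0.115375 + p_m*0.016277 + p_d*0.000000] = 0.029572
  V(1,+0) = exp(-r*dt) * [p_u*0.305795 + p_m*0.115375 + p_d*0.016277] = 0.129028
  V(1,+1) = exp(-r*dt) * [p_u*0.551333 + p_m*0.305795 + p_d*0.115375] = 0.311992
  V(0,+0) = exp(-r*dt) * [p_u*0.311992 + p_m*0.129028 + p_d*0.029572] = 0.141334


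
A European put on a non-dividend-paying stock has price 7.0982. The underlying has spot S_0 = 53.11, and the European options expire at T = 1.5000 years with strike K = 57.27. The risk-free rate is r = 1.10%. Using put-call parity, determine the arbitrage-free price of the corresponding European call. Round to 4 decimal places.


Put-call parity: C - P = S_0 * exp(-qT) - K * exp(-rT).
S_0 * exp(-qT) = 53.1100 * 1.00000000 = 53.11000000
K * exp(-rT) = 57.2700 * 0.98363538 = 56.33279818
C = P + S*exp(-qT) - K*exp(-rT)
C = 7.0982 + 53.11000000 - 56.33279818 = 3.8754

Answer: Call price = 3.8754


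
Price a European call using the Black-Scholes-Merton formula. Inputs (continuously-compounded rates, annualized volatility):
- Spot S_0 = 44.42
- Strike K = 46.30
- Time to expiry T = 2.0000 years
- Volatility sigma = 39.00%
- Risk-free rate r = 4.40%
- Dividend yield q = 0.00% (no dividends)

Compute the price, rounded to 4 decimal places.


Answer: Price = 10.4748

Derivation:
d1 = (ln(S/K) + (r - q + 0.5*sigma^2) * T) / (sigma * sqrt(T)) = 0.36016730
d2 = d1 - sigma * sqrt(T) = -0.19137599
exp(-rT) = 0.91576088; exp(-qT) = 1.00000000
C = S_0 * exp(-qT) * N(d1) - K * exp(-rT) * N(d2)
N(d1) = 0.64063899; N(d2) = 0.42411552
C = 44.4200 * 1.00000000 * 0.64063899 - 46.3000 * 0.91576088 * 0.42411552 = 10.4748


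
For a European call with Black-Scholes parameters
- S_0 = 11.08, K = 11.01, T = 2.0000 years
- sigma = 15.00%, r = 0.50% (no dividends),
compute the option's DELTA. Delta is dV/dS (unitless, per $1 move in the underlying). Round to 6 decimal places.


Answer: Delta = 0.572633

Derivation:
d1 = 0.1830828177; d2 = -0.0290492166
phi(d1) = 0.3923118608; exp(-qT) = 1.0000000000; exp(-rT) = 0.9900498337
N(d1) = 0.5726334813
Delta = exp(-qT) * N(d1) = 1.0000000000 * 0.5726334813 = 0.572633


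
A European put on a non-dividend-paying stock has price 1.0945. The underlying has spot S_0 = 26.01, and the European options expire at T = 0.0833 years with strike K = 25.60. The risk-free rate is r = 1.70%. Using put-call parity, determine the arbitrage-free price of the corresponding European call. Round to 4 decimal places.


Put-call parity: C - P = S_0 * exp(-qT) - K * exp(-rT).
S_0 * exp(-qT) = 26.0100 * 1.00000000 = 26.01000000
K * exp(-rT) = 25.6000 * 0.99858490 = 25.56377350
C = P + S*exp(-qT) - K*exp(-rT)
C = 1.0945 + 26.01000000 - 25.56377350 = 1.5407

Answer: Call price = 1.5407


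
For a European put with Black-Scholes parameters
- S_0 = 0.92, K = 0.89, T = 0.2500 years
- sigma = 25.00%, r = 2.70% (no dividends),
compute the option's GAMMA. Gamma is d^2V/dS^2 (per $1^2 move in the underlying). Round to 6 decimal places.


Answer: Gamma = 3.225314

Derivation:
d1 = 0.3817176585; d2 = 0.2567176585
phi(d1) = 0.3709111553; exp(-qT) = 1.0000000000; exp(-rT) = 0.9932727301
Gamma = exp(-qT) * phi(d1) / (S * sigma * sqrt(T)) = 1.0000000000 * 0.3709111553 / (0.9200 * 0.2500 * 0.5000000000) = 3.225314


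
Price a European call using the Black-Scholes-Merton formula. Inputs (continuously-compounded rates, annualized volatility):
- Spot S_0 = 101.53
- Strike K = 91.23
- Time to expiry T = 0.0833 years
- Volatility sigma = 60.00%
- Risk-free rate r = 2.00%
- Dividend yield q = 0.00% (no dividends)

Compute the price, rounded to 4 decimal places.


Answer: Price = 13.1324

Derivation:
d1 = (ln(S/K) + (r - q + 0.5*sigma^2) * T) / (sigma * sqrt(T)) = 0.71392400
d2 = d1 - sigma * sqrt(T) = 0.54075357
exp(-rT) = 0.99833539; exp(-qT) = 1.00000000
C = S_0 * exp(-qT) * N(d1) - K * exp(-rT) * N(d2)
N(d1) = 0.76236291; N(d2) = 0.70566127
C = 101.5300 * 1.00000000 * 0.76236291 - 91.2300 * 0.99833539 * 0.70566127 = 13.1324


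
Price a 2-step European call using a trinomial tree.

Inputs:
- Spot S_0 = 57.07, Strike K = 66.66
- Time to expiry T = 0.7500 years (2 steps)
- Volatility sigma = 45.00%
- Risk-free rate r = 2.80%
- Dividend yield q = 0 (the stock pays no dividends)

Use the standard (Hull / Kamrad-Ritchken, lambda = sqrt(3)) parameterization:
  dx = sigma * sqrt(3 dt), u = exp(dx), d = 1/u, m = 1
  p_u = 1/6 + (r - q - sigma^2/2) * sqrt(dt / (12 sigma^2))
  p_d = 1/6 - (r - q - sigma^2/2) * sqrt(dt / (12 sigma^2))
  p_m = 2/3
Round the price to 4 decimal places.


Answer: Price = V(0,0) = 6.0776

Derivation:
dt = T/N = 0.375000; dx = sigma*sqrt(3*dt) = 0.477297
u = exp(dx) = 1.611712; d = 1/u = 0.620458
p_u = 0.137891, p_m = 0.666667, p_d = 0.195442
Discount per step: exp(-r*dt) = 0.989555
Stock lattice S(k, j) with j the centered position index:
  k=0: S(0,+0) = 57.0700
  k=1: S(1,-1) = 35.4095; S(1,+0) = 57.0700; S(1,+1) = 91.9804
  k=2: S(2,-2) = 21.9701; S(2,-1) = 35.4095; S(2,+0) = 57.0700; S(2,+1) = 91.9804; S(2,+2) = 148.2460
Terminal payoffs V(N, j) = max(S_T - K, 0):
  V(2,-2) = 0.000000; V(2,-1) = 0.000000; V(2,+0) = 0.000000; V(2,+1) = 25.320414; V(2,+2) = 81.585953
Backward induction: V(k, j) = exp(-r*dt) * [p_u * V(k+1, j+1) + p_m * V(k+1, j) + p_d * V(k+1, j-1)]
  V(1,-1) = exp(-r*dt) * [p_u*0.000000 + p_m*0.000000 + p_d*0.000000] = 0.000000
  V(1,+0) = exp(-r*dt) * [p_u*25.320414 + p_m*0.000000 + p_d*0.000000] = 3.454997
  V(1,+1) = exp(-r*dt) * [p_u*81.585953 + p_m*25.320414 + p_d*0.000000] = 27.836450
  V(0,+0) = exp(-r*dt) * [p_u*27.836450 + p_m*3.454997 + p_d*0.000000] = 6.077586


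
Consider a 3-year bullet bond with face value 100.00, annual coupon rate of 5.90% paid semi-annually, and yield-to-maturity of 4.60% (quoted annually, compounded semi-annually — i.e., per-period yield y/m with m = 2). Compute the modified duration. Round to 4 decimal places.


Coupon per period c = face * coupon_rate / m = 2.950000
Periods per year m = 2; per-period yield y/m = 0.023000
Number of cashflows N = 6
Cashflows (t years, CF_t, discount factor 1/(1+y/m)^(m*t), PV):
  t = 0.5000: CF_t = 2.950000, DF = 0.977517, PV = 2.883675
  t = 1.0000: CF_t = 2.950000, DF = 0.955540, PV = 2.818842
  t = 1.5000: CF_t = 2.950000, DF = 0.934056, PV = 2.755466
  t = 2.0000: CF_t = 2.950000, DF = 0.913056, PV = 2.693516
  t = 2.5000: CF_t = 2.950000, DF = 0.892528, PV = 2.632957
  t = 3.0000: CF_t = 102.950000, DF = 0.872461, PV = 89.819896
Price P = sum_t PV_t = 103.604353
First compute Macaulay numerator sum_t t * PV_t:
  t * PV_t at t = 0.5000: 1.441838
  t * PV_t at t = 1.0000: 2.818842
  t * PV_t at t = 1.5000: 4.133200
  t * PV_t at t = 2.0000: 5.387031
  t * PV_t at t = 2.5000: 6.582394
  t * PV_t at t = 3.0000: 269.459689
Macaulay duration D = 289.822993 / 103.604353 = 2.797402
Modified duration = D / (1 + y/m) = 2.797402 / (1 + 0.023000) = 2.734508

Answer: Modified duration = 2.7345


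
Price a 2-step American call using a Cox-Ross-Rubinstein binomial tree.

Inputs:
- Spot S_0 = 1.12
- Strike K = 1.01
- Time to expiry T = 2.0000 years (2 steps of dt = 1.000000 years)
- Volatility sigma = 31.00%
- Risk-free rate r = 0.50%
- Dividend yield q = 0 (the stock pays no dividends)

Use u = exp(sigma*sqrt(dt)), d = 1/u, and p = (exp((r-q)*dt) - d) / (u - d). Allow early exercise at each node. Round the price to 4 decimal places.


Answer: Price = V(0,0) = 0.2506

Derivation:
dt = T/N = 1.000000
u = exp(sigma*sqrt(dt)) = 1.363425; d = 1/u = 0.733447
p = (exp((r-q)*dt) - d) / (u - d) = 0.431071
Discount per step: exp(-r*dt) = 0.995012
Stock lattice S(k, i) with i counting down-moves:
  k=0: S(0,0) = 1.1200
  k=1: S(1,0) = 1.5270; S(1,1) = 0.8215
  k=2: S(2,0) = 2.0820; S(2,1) = 1.1200; S(2,2) = 0.6025
Terminal payoffs V(N, i) = max(S_T - K, 0):
  V(2,0) = 1.071999; V(2,1) = 0.110000; V(2,2) = 0.000000
Backward induction: V(k, i) = exp(-r*dt) * [p * V(k+1, i) + (1-p) * V(k+1, i+1)]; then take max(V_cont, immediate exercise) for American.
  V(1,0) = exp(-r*dt) * [p*1.071999 + (1-p)*0.110000] = 0.522074; exercise = 0.517036; V(1,0) = max -> 0.522074
  V(1,1) = exp(-r*dt) * [p*0.110000 + (1-p)*0.000000] = 0.047181; exercise = 0.000000; V(1,1) = max -> 0.047181
  V(0,0) = exp(-r*dt) * [p*0.522074 + (1-p)*0.047181] = 0.250637; exercise = 0.110000; V(0,0) = max -> 0.250637


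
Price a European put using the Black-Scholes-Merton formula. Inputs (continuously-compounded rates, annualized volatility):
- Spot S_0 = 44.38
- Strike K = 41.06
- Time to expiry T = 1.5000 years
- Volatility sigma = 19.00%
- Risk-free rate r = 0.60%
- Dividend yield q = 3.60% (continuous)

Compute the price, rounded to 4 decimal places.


d1 = (ln(S/K) + (r - q + 0.5*sigma^2) * T) / (sigma * sqrt(T)) = 0.25710835
d2 = d1 - sigma * sqrt(T) = 0.02440683
exp(-rT) = 0.99104038; exp(-qT) = 0.94743211
P = K * exp(-rT) * N(-d2) - S_0 * exp(-qT) * N(-d1)
N(-d1) = 0.39854756; N(-d2) = 0.49026405
P = 41.0600 * 0.99104038 * 0.49026405 - 44.3800 * 0.94743211 * 0.39854756 = 3.1921

Answer: Price = 3.1921


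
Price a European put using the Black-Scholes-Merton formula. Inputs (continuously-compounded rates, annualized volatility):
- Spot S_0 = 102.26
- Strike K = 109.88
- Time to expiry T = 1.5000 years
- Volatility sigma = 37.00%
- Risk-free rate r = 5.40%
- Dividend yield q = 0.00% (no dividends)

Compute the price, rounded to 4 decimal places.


Answer: Price = 17.7856

Derivation:
d1 = (ln(S/K) + (r - q + 0.5*sigma^2) * T) / (sigma * sqrt(T)) = 0.24672481
d2 = d1 - sigma * sqrt(T) = -0.20643080
exp(-rT) = 0.92219369; exp(-qT) = 1.00000000
P = K * exp(-rT) * N(-d2) - S_0 * exp(-qT) * N(-d1)
N(-d1) = 0.40256060; N(-d2) = 0.58177279
P = 109.8800 * 0.92219369 * 0.58177279 - 102.2600 * 1.00000000 * 0.40256060 = 17.7856


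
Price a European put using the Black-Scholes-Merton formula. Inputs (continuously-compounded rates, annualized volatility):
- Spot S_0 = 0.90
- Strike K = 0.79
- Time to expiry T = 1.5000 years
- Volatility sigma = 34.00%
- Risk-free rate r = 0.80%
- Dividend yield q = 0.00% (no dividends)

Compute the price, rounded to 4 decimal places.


Answer: Price = 0.0868

Derivation:
d1 = (ln(S/K) + (r - q + 0.5*sigma^2) * T) / (sigma * sqrt(T)) = 0.55008292
d2 = d1 - sigma * sqrt(T) = 0.13366966
exp(-rT) = 0.98807171; exp(-qT) = 1.00000000
P = K * exp(-rT) * N(-d2) - S_0 * exp(-qT) * N(-d1)
N(-d1) = 0.29113125; N(-d2) = 0.44683190
P = 0.7900 * 0.98807171 * 0.44683190 - 0.9000 * 1.00000000 * 0.29113125 = 0.0868


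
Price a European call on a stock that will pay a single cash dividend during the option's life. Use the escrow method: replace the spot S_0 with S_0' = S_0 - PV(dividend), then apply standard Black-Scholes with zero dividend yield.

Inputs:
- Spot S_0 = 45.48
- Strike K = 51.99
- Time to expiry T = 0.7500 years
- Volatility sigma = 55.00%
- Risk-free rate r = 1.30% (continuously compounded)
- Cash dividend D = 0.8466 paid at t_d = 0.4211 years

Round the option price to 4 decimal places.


Answer: Price = 6.0181

Derivation:
PV(D) = D * exp(-r * t_d) = 0.8466 * 0.99454066 = 0.84197812
S_0' = S_0 - PV(D) = 45.4800 - 0.84197812 = 44.63802188
d1 = (ln(S_0'/K) + (r + sigma^2/2)*T) / (sigma*sqrt(T)) = -0.06146762
d2 = d1 - sigma*sqrt(T) = -0.53778160
exp(-rT) = 0.99029738
N(d1) = 0.47549340; N(d2) = 0.29536392
C = S_0' * N(d1) - K * exp(-rT) * N(d2) = 44.63802188 * 0.47549340 - 51.9900 * 0.99029738 * 0.29536392 = 6.0181


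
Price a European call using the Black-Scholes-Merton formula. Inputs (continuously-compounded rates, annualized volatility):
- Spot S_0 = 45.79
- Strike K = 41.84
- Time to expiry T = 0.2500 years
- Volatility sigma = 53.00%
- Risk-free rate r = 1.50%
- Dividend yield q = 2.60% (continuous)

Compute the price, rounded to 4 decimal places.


d1 = (ln(S/K) + (r - q + 0.5*sigma^2) * T) / (sigma * sqrt(T)) = 0.46254871
d2 = d1 - sigma * sqrt(T) = 0.19754871
exp(-rT) = 0.99625702; exp(-qT) = 0.99352108
C = S_0 * exp(-qT) * N(d1) - K * exp(-rT) * N(d2)
N(d1) = 0.67815606; N(d2) = 0.57830091
C = 45.7900 * 0.99352108 * 0.67815606 - 41.8400 * 0.99625702 * 0.57830091 = 6.7460

Answer: Price = 6.7460


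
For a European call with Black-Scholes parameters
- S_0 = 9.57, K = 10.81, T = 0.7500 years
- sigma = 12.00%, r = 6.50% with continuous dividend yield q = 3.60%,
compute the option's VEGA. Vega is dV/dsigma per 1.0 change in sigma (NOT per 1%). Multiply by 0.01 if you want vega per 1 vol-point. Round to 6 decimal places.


d1 = -0.9111398058; d2 = -1.0150628543
phi(d1) = 0.2634145094; exp(-qT) = 0.9733612415; exp(-rT) = 0.9524192047
Vega = S * exp(-qT) * phi(d1) * sqrt(T) = 9.5700 * 0.9733612415 * 0.2634145094 * 0.8660254038 = 2.124987

Answer: Vega = 2.124987


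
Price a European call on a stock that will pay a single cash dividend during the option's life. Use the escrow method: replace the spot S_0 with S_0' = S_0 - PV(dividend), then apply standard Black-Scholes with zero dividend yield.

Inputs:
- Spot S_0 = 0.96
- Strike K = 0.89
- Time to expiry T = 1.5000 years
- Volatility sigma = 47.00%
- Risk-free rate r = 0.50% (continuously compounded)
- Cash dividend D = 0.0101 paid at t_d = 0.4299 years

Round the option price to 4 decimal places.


PV(D) = D * exp(-r * t_d) = 0.0101 * 0.99785281 = 0.01007831
S_0' = S_0 - PV(D) = 0.9600 - 0.01007831 = 0.94992169
d1 = (ln(S_0'/K) + (r + sigma^2/2)*T) / (sigma*sqrt(T)) = 0.41403861
d2 = d1 - sigma*sqrt(T) = -0.16159148
exp(-rT) = 0.99252805
N(d1) = 0.66057709; N(d2) = 0.43581378
C = S_0' * N(d1) - K * exp(-rT) * N(d2) = 0.94992169 * 0.66057709 - 0.8900 * 0.99252805 * 0.43581378 = 0.2425

Answer: Price = 0.2425


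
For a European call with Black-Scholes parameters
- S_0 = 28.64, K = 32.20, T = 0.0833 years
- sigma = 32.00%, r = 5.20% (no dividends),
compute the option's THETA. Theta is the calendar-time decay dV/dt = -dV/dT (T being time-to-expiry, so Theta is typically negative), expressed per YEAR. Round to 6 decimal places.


Answer: Theta = -3.344934

Derivation:
d1 = -1.1754916803; d2 = -1.2678492463
phi(d1) = 0.1999218221; exp(-qT) = 1.0000000000; exp(-rT) = 0.9956777678
Theta = -S*exp(-qT)*phi(d1)*sigma/(2*sqrt(T)) - r*K*exp(-rT)*N(d2) + q*S*exp(-qT)*N(d1)
N(d1) = 0.1198990319; N(d2) = 0.1024258959; sqrt(T) = 0.2886173938
Term 1 = -28.6400 * 1.0000000000 * 0.1999218221 * 0.3200 / (2 * 0.2886173938) = -3.1741737583
Term 2 = -0.0520 * 32.2000 * 0.9956777678 * 0.1024258959 = -0.1707606490
Term 3 = 0 (no dividend yield, q = 0)
Theta = -3.1741737583 + (-0.1707606490) + (0.0000000000) = -3.344934


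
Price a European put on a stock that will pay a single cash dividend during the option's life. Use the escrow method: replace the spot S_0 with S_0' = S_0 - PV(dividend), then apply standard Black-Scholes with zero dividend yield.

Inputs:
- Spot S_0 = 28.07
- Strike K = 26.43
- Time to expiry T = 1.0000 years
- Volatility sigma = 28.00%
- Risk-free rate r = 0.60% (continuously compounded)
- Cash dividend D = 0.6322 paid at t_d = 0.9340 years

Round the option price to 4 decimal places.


Answer: Price = 2.4414

Derivation:
PV(D) = D * exp(-r * t_d) = 0.6322 * 0.99441167 = 0.62866706
S_0' = S_0 - PV(D) = 28.0700 - 0.62866706 = 27.44133294
d1 = (ln(S_0'/K) + (r + sigma^2/2)*T) / (sigma*sqrt(T)) = 0.29553803
d2 = d1 - sigma*sqrt(T) = 0.01553803
exp(-rT) = 0.99401796
N(-d1) = 0.38379145; N(-d2) = 0.49380147
P = K * exp(-rT) * N(-d2) - S_0' * N(-d1) = 26.4300 * 0.99401796 * 0.49380147 - 27.44133294 * 0.38379145 = 2.4414


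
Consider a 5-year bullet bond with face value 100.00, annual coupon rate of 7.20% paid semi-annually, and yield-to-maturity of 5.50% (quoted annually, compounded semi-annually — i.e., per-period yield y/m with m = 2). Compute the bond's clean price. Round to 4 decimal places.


Coupon per period c = face * coupon_rate / m = 3.600000
Periods per year m = 2; per-period yield y/m = 0.027500
Number of cashflows N = 10
Cashflows (t years, CF_t, discount factor 1/(1+y/m)^(m*t), PV):
  t = 0.5000: CF_t = 3.600000, DF = 0.973236, PV = 3.503650
  t = 1.0000: CF_t = 3.600000, DF = 0.947188, PV = 3.409878
  t = 1.5000: CF_t = 3.600000, DF = 0.921838, PV = 3.318616
  t = 2.0000: CF_t = 3.600000, DF = 0.897166, PV = 3.229797
  t = 2.5000: CF_t = 3.600000, DF = 0.873154, PV = 3.143354
  t = 3.0000: CF_t = 3.600000, DF = 0.849785, PV = 3.059226
  t = 3.5000: CF_t = 3.600000, DF = 0.827041, PV = 2.977349
  t = 4.0000: CF_t = 3.600000, DF = 0.804906, PV = 2.897663
  t = 4.5000: CF_t = 3.600000, DF = 0.783364, PV = 2.820110
  t = 5.0000: CF_t = 103.600000, DF = 0.762398, PV = 78.984423
Price P = sum_t PV_t = 107.344065

Answer: Price = 107.3441


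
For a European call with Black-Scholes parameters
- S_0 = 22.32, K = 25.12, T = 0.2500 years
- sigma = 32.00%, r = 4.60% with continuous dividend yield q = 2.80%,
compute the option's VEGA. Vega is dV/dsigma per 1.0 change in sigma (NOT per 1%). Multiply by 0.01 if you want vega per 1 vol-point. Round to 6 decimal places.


Answer: Vega = 3.624178

Derivation:
d1 = -0.6305075255; d2 = -0.7905075255
phi(d1) = 0.3270283538; exp(-qT) = 0.9930244429; exp(-rT) = 0.9885658722
Vega = S * exp(-qT) * phi(d1) * sqrt(T) = 22.3200 * 0.9930244429 * 0.3270283538 * 0.5000000000 = 3.624178


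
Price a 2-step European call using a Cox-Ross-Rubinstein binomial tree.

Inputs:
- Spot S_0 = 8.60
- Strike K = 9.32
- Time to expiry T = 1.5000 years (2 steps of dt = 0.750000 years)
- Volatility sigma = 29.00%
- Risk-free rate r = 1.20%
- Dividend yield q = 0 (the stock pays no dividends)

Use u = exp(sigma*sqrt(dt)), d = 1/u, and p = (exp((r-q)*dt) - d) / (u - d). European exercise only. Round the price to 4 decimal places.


Answer: Price = V(0,0) = 0.9962

Derivation:
dt = T/N = 0.750000
u = exp(sigma*sqrt(dt)) = 1.285500; d = 1/u = 0.777908
p = (exp((r-q)*dt) - d) / (u - d) = 0.455352
Discount per step: exp(-r*dt) = 0.991040
Stock lattice S(k, i) with i counting down-moves:
  k=0: S(0,0) = 8.6000
  k=1: S(1,0) = 11.0553; S(1,1) = 6.6900
  k=2: S(2,0) = 14.2116; S(2,1) = 8.6000; S(2,2) = 5.2042
Terminal payoffs V(N, i) = max(S_T - K, 0):
  V(2,0) = 4.891577; V(2,1) = 0.000000; V(2,2) = 0.000000
Backward induction: V(k, i) = exp(-r*dt) * [p * V(k+1, i) + (1-p) * V(k+1, i+1)].
  V(1,0) = exp(-r*dt) * [p*4.891577 + (1-p)*0.000000] = 2.207433
  V(1,1) = exp(-r*dt) * [p*0.000000 + (1-p)*0.000000] = 0.000000
  V(0,0) = exp(-r*dt) * [p*2.207433 + (1-p)*0.000000] = 0.996153


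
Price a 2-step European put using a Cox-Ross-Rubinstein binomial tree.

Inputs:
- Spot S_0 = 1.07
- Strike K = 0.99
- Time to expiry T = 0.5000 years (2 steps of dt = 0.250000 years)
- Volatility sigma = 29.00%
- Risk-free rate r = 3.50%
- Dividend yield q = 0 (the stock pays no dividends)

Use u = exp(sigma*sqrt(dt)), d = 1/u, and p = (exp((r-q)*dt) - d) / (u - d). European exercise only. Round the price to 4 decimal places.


dt = T/N = 0.250000
u = exp(sigma*sqrt(dt)) = 1.156040; d = 1/u = 0.865022
p = (exp((r-q)*dt) - d) / (u - d) = 0.494012
Discount per step: exp(-r*dt) = 0.991288
Stock lattice S(k, i) with i counting down-moves:
  k=0: S(0,0) = 1.0700
  k=1: S(1,0) = 1.2370; S(1,1) = 0.9256
  k=2: S(2,0) = 1.4300; S(2,1) = 1.0700; S(2,2) = 0.8006
Terminal payoffs V(N, i) = max(K - S_T, 0):
  V(2,0) = 0.000000; V(2,1) = 0.000000; V(2,2) = 0.189358
Backward induction: V(k, i) = exp(-r*dt) * [p * V(k+1, i) + (1-p) * V(k+1, i+1)].
  V(1,0) = exp(-r*dt) * [p*0.000000 + (1-p)*0.000000] = 0.000000
  V(1,1) = exp(-r*dt) * [p*0.000000 + (1-p)*0.189358] = 0.094978
  V(0,0) = exp(-r*dt) * [p*0.000000 + (1-p)*0.094978] = 0.047639

Answer: Price = V(0,0) = 0.0476


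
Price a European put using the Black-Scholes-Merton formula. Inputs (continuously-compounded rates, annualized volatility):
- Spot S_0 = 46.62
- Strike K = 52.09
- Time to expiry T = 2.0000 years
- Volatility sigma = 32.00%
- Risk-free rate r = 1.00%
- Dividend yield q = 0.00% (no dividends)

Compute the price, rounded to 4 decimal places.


Answer: Price = 11.1349

Derivation:
d1 = (ln(S/K) + (r - q + 0.5*sigma^2) * T) / (sigma * sqrt(T)) = 0.02531584
d2 = d1 - sigma * sqrt(T) = -0.42723250
exp(-rT) = 0.98019867; exp(-qT) = 1.00000000
P = K * exp(-rT) * N(-d2) - S_0 * exp(-qT) * N(-d1)
N(-d1) = 0.48990152; N(-d2) = 0.66539500
P = 52.0900 * 0.98019867 * 0.66539500 - 46.6200 * 1.00000000 * 0.48990152 = 11.1349


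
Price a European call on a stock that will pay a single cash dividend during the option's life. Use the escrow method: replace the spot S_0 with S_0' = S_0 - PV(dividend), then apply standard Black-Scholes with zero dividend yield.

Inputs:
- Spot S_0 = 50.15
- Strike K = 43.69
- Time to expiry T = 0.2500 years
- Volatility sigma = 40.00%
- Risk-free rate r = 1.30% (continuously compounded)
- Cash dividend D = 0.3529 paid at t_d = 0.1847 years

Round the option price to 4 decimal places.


Answer: Price = 7.6443

Derivation:
PV(D) = D * exp(-r * t_d) = 0.3529 * 0.99760178 = 0.35205367
S_0' = S_0 - PV(D) = 50.1500 - 0.35205367 = 49.79794633
d1 = (ln(S_0'/K) + (r + sigma^2/2)*T) / (sigma*sqrt(T)) = 0.77052251
d2 = d1 - sigma*sqrt(T) = 0.57052251
exp(-rT) = 0.99675528
N(d1) = 0.77950500; N(d2) = 0.71583832
C = S_0' * N(d1) - K * exp(-rT) * N(d2) = 49.79794633 * 0.77950500 - 43.6900 * 0.99675528 * 0.71583832 = 7.6443


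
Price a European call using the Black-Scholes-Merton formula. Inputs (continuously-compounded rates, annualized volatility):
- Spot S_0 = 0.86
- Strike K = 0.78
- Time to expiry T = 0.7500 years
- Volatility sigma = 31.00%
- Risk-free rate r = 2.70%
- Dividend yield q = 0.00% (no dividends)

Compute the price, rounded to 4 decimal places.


Answer: Price = 0.1427

Derivation:
d1 = (ln(S/K) + (r - q + 0.5*sigma^2) * T) / (sigma * sqrt(T)) = 0.57334968
d2 = d1 - sigma * sqrt(T) = 0.30488180
exp(-rT) = 0.97995365; exp(-qT) = 1.00000000
C = S_0 * exp(-qT) * N(d1) - K * exp(-rT) * N(d2)
N(d1) = 0.71679602; N(d2) = 0.61977191
C = 0.8600 * 1.00000000 * 0.71679602 - 0.7800 * 0.97995365 * 0.61977191 = 0.1427


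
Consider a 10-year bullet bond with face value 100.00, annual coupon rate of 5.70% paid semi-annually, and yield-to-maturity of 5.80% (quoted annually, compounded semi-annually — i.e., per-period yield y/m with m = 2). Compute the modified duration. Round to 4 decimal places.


Answer: Modified duration = 7.5297

Derivation:
Coupon per period c = face * coupon_rate / m = 2.850000
Periods per year m = 2; per-period yield y/m = 0.029000
Number of cashflows N = 20
Cashflows (t years, CF_t, discount factor 1/(1+y/m)^(m*t), PV):
  t = 0.5000: CF_t = 2.850000, DF = 0.971817, PV = 2.769679
  t = 1.0000: CF_t = 2.850000, DF = 0.944429, PV = 2.691622
  t = 1.5000: CF_t = 2.850000, DF = 0.917812, PV = 2.615765
  t = 2.0000: CF_t = 2.850000, DF = 0.891946, PV = 2.542046
  t = 2.5000: CF_t = 2.850000, DF = 0.866808, PV = 2.470404
  t = 3.0000: CF_t = 2.850000, DF = 0.842379, PV = 2.400781
  t = 3.5000: CF_t = 2.850000, DF = 0.818639, PV = 2.333121
  t = 4.0000: CF_t = 2.850000, DF = 0.795567, PV = 2.267367
  t = 4.5000: CF_t = 2.850000, DF = 0.773146, PV = 2.203467
  t = 5.0000: CF_t = 2.850000, DF = 0.751357, PV = 2.141367
  t = 5.5000: CF_t = 2.850000, DF = 0.730182, PV = 2.081018
  t = 6.0000: CF_t = 2.850000, DF = 0.709603, PV = 2.022369
  t = 6.5000: CF_t = 2.850000, DF = 0.689605, PV = 1.965373
  t = 7.0000: CF_t = 2.850000, DF = 0.670170, PV = 1.909983
  t = 7.5000: CF_t = 2.850000, DF = 0.651282, PV = 1.856155
  t = 8.0000: CF_t = 2.850000, DF = 0.632928, PV = 1.803844
  t = 8.5000: CF_t = 2.850000, DF = 0.615090, PV = 1.753006
  t = 9.0000: CF_t = 2.850000, DF = 0.597755, PV = 1.703602
  t = 9.5000: CF_t = 2.850000, DF = 0.580909, PV = 1.655590
  t = 10.0000: CF_t = 102.850000, DF = 0.564537, PV = 58.062643
Price P = sum_t PV_t = 99.249202
First compute Macaulay numerator sum_t t * PV_t:
  t * PV_t at t = 0.5000: 1.384840
  t * PV_t at t = 1.0000: 2.691622
  t * PV_t at t = 1.5000: 3.923648
  t * PV_t at t = 2.0000: 5.084091
  t * PV_t at t = 2.5000: 6.176010
  t * PV_t at t = 3.0000: 7.202344
  t * PV_t at t = 3.5000: 8.165923
  t * PV_t at t = 4.0000: 9.069469
  t * PV_t at t = 4.5000: 9.915600
  t * PV_t at t = 5.0000: 10.706835
  t * PV_t at t = 5.5000: 11.445596
  t * PV_t at t = 6.0000: 12.134213
  t * PV_t at t = 6.5000: 12.774925
  t * PV_t at t = 7.0000: 13.369884
  t * PV_t at t = 7.5000: 13.921162
  t * PV_t at t = 8.0000: 14.430748
  t * PV_t at t = 8.5000: 14.900554
  t * PV_t at t = 9.0000: 15.332417
  t * PV_t at t = 9.5000: 15.728103
  t * PV_t at t = 10.0000: 580.626430
Macaulay duration D = 768.984415 / 99.249202 = 7.748016
Modified duration = D / (1 + y/m) = 7.748016 / (1 + 0.029000) = 7.529656


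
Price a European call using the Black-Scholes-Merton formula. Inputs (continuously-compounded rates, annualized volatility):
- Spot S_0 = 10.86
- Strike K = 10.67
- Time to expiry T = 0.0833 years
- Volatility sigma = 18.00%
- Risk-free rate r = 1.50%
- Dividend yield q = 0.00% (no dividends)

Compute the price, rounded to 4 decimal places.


Answer: Price = 0.3392

Derivation:
d1 = (ln(S/K) + (r - q + 0.5*sigma^2) * T) / (sigma * sqrt(T)) = 0.38977418
d2 = d1 - sigma * sqrt(T) = 0.33782304
exp(-rT) = 0.99875128; exp(-qT) = 1.00000000
C = S_0 * exp(-qT) * N(d1) - K * exp(-rT) * N(d2)
N(d1) = 0.65164823; N(d2) = 0.63225173
C = 10.8600 * 1.00000000 * 0.65164823 - 10.6700 * 0.99875128 * 0.63225173 = 0.3392


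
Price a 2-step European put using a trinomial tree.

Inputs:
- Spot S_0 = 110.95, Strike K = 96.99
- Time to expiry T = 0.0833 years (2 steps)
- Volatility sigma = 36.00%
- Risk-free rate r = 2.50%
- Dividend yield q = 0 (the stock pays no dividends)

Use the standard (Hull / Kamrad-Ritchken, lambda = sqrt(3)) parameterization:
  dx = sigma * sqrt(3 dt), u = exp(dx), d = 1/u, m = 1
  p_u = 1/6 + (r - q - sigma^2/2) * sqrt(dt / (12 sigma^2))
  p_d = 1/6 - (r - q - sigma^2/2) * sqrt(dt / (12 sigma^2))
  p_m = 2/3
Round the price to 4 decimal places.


dt = T/N = 0.041650; dx = sigma*sqrt(3*dt) = 0.127254
u = exp(dx) = 1.135705; d = 1/u = 0.880510
p_u = 0.160153, p_m = 0.666667, p_d = 0.173180
Discount per step: exp(-r*dt) = 0.998959
Stock lattice S(k, j) with j the centered position index:
  k=0: S(0,+0) = 110.9500
  k=1: S(1,-1) = 97.6926; S(1,+0) = 110.9500; S(1,+1) = 126.0065
  k=2: S(2,-2) = 86.0193; S(2,-1) = 97.6926; S(2,+0) = 110.9500; S(2,+1) = 126.0065; S(2,+2) = 143.1062
Terminal payoffs V(N, j) = max(K - S_T, 0):
  V(2,-2) = 10.970663; V(2,-1) = 0.000000; V(2,+0) = 0.000000; V(2,+1) = 0.000000; V(2,+2) = 0.000000
Backward induction: V(k, j) = exp(-r*dt) * [p_u * V(k+1, j+1) + p_m * V(k+1, j) + p_d * V(k+1, j-1)]
  V(1,-1) = exp(-r*dt) * [p_u*0.000000 + p_m*0.000000 + p_d*10.970663] = 1.897921
  V(1,+0) = exp(-r*dt) * [p_u*0.000000 + p_m*0.000000 + p_d*0.000000] = 0.000000
  V(1,+1) = exp(-r*dt) * [p_u*0.000000 + p_m*0.000000 + p_d*0.000000] = 0.000000
  V(0,+0) = exp(-r*dt) * [p_u*0.000000 + p_m*0.000000 + p_d*1.897921] = 0.328340

Answer: Price = V(0,0) = 0.3283


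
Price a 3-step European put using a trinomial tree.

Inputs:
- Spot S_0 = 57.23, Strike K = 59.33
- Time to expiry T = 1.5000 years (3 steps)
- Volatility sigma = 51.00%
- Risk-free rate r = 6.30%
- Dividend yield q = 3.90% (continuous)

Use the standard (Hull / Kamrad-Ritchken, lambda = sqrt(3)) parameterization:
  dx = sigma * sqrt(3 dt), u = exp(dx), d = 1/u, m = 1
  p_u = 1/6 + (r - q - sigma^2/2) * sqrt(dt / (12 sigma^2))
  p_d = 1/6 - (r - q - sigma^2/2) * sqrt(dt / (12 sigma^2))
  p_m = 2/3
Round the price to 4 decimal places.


Answer: Price = V(0,0) = 12.3024

Derivation:
dt = T/N = 0.500000; dx = sigma*sqrt(3*dt) = 0.624620
u = exp(dx) = 1.867536; d = 1/u = 0.535465
p_u = 0.124221, p_m = 0.666667, p_d = 0.209112
Discount per step: exp(-r*dt) = 0.968991
Stock lattice S(k, j) with j the centered position index:
  k=0: S(0,+0) = 57.2300
  k=1: S(1,-1) = 30.6447; S(1,+0) = 57.2300; S(1,+1) = 106.8791
  k=2: S(2,-2) = 16.4091; S(2,-1) = 30.6447; S(2,+0) = 57.2300; S(2,+1) = 106.8791; S(2,+2) = 199.6005
  k=3: S(3,-3) = 8.7865; S(3,-2) = 16.4091; S(3,-1) = 30.6447; S(3,+0) = 57.2300; S(3,+1) = 106.8791; S(3,+2) = 199.6005; S(3,+3) = 372.7612
Terminal payoffs V(N, j) = max(K - S_T, 0):
  V(3,-3) = 50.543481; V(3,-2) = 42.920860; V(3,-1) = 28.685342; V(3,+0) = 2.100000; V(3,+1) = 0.000000; V(3,+2) = 0.000000; V(3,+3) = 0.000000
Backward induction: V(k, j) = exp(-r*dt) * [p_u * V(k+1, j+1) + p_m * V(k+1, j) + p_d * V(k+1, j-1)]
  V(2,-2) = exp(-r*dt) * [p_u*28.685342 + p_m*42.920860 + p_d*50.543481] = 41.420969
  V(2,-1) = exp(-r*dt) * [p_u*2.100000 + p_m*28.685342 + p_d*42.920860] = 27.480305
  V(2,+0) = exp(-r*dt) * [p_u*0.000000 + p_m*2.100000 + p_d*28.685342] = 7.169044
  V(2,+1) = exp(-r*dt) * [p_u*0.000000 + p_m*0.000000 + p_d*2.100000] = 0.425519
  V(2,+2) = exp(-r*dt) * [p_u*0.000000 + p_m*0.000000 + p_d*0.000000] = 0.000000
  V(1,-1) = exp(-r*dt) * [p_u*7.169044 + p_m*27.480305 + p_d*41.420969] = 27.008094
  V(1,+0) = exp(-r*dt) * [p_u*0.425519 + p_m*7.169044 + p_d*27.480305] = 10.250660
  V(1,+1) = exp(-r*dt) * [p_u*0.000000 + p_m*0.425519 + p_d*7.169044] = 1.727532
  V(0,+0) = exp(-r*dt) * [p_u*1.727532 + p_m*10.250660 + p_d*27.008094] = 12.302405


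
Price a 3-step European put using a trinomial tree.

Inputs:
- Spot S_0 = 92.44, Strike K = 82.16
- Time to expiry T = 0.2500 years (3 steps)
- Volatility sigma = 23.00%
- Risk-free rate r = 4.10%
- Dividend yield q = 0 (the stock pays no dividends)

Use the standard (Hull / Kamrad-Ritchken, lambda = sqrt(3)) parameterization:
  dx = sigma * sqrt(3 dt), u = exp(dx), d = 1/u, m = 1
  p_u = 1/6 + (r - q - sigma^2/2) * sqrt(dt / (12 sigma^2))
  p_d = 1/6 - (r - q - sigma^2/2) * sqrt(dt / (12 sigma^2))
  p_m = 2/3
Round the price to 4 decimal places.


Answer: Price = V(0,0) = 0.5188

Derivation:
dt = T/N = 0.083333; dx = sigma*sqrt(3*dt) = 0.115000
u = exp(dx) = 1.121873; d = 1/u = 0.891366
p_u = 0.171938, p_m = 0.666667, p_d = 0.161395
Discount per step: exp(-r*dt) = 0.996589
Stock lattice S(k, j) with j the centered position index:
  k=0: S(0,+0) = 92.4400
  k=1: S(1,-1) = 82.3979; S(1,+0) = 92.4400; S(1,+1) = 103.7060
  k=2: S(2,-2) = 73.4467; S(2,-1) = 82.3979; S(2,+0) = 92.4400; S(2,+1) = 103.7060; S(2,+2) = 116.3450
  k=3: S(3,-3) = 65.4679; S(3,-2) = 73.4467; S(3,-1) = 82.3979; S(3,+0) = 92.4400; S(3,+1) = 103.7060; S(3,+2) = 116.3450; S(3,+3) = 130.5243
Terminal payoffs V(N, j) = max(K - S_T, 0):
  V(3,-3) = 16.692111; V(3,-2) = 8.713314; V(3,-1) = 0.000000; V(3,+0) = 0.000000; V(3,+1) = 0.000000; V(3,+2) = 0.000000; V(3,+3) = 0.000000
Backward induction: V(k, j) = exp(-r*dt) * [p_u * V(k+1, j+1) + p_m * V(k+1, j) + p_d * V(k+1, j-1)]
  V(2,-2) = exp(-r*dt) * [p_u*0.000000 + p_m*8.713314 + p_d*16.692111] = 8.473896
  V(2,-1) = exp(-r*dt) * [p_u*0.000000 + p_m*0.000000 + p_d*8.713314] = 1.401488
  V(2,+0) = exp(-r*dt) * [p_u*0.000000 + p_m*0.000000 + p_d*0.000000] = 0.000000
  V(2,+1) = exp(-r*dt) * [p_u*0.000000 + p_m*0.000000 + p_d*0.000000] = 0.000000
  V(2,+2) = exp(-r*dt) * [p_u*0.000000 + p_m*0.000000 + p_d*0.000000] = 0.000000
  V(1,-1) = exp(-r*dt) * [p_u*0.000000 + p_m*1.401488 + p_d*8.473896] = 2.294118
  V(1,+0) = exp(-r*dt) * [p_u*0.000000 + p_m*0.000000 + p_d*1.401488] = 0.225422
  V(1,+1) = exp(-r*dt) * [p_u*0.000000 + p_m*0.000000 + p_d*0.000000] = 0.000000
  V(0,+0) = exp(-r*dt) * [p_u*0.000000 + p_m*0.225422 + p_d*2.294118] = 0.518764


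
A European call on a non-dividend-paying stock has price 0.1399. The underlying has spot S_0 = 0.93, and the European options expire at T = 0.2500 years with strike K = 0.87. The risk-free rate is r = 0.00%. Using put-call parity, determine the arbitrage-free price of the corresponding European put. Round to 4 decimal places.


Answer: Put price = 0.0799

Derivation:
Put-call parity: C - P = S_0 * exp(-qT) - K * exp(-rT).
S_0 * exp(-qT) = 0.9300 * 1.00000000 = 0.93000000
K * exp(-rT) = 0.8700 * 1.00000000 = 0.87000000
P = C - S*exp(-qT) + K*exp(-rT)
P = 0.1399 - 0.93000000 + 0.87000000 = 0.0799


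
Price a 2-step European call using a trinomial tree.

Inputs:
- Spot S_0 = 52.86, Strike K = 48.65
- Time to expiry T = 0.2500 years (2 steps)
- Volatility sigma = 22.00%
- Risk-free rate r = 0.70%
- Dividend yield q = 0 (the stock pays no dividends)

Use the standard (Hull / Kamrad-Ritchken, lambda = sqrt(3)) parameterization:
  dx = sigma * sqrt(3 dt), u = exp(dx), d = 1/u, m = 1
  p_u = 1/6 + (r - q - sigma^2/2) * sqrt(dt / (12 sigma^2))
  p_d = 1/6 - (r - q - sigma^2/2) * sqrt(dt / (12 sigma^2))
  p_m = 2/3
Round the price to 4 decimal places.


Answer: Price = V(0,0) = 5.1169

Derivation:
dt = T/N = 0.125000; dx = sigma*sqrt(3*dt) = 0.134722
u = exp(dx) = 1.144219; d = 1/u = 0.873959
p_u = 0.158687, p_m = 0.666667, p_d = 0.174646
Discount per step: exp(-r*dt) = 0.999125
Stock lattice S(k, j) with j the centered position index:
  k=0: S(0,+0) = 52.8600
  k=1: S(1,-1) = 46.1975; S(1,+0) = 52.8600; S(1,+1) = 60.4834
  k=2: S(2,-2) = 40.3747; S(2,-1) = 46.1975; S(2,+0) = 52.8600; S(2,+1) = 60.4834; S(2,+2) = 69.2062
Terminal payoffs V(N, j) = max(S_T - K, 0):
  V(2,-2) = 0.000000; V(2,-1) = 0.000000; V(2,+0) = 4.210000; V(2,+1) = 11.833394; V(2,+2) = 20.556223
Backward induction: V(k, j) = exp(-r*dt) * [p_u * V(k+1, j+1) + p_m * V(k+1, j) + p_d * V(k+1, j-1)]
  V(1,-1) = exp(-r*dt) * [p_u*4.210000 + p_m*0.000000 + p_d*0.000000] = 0.667489
  V(1,+0) = exp(-r*dt) * [p_u*11.833394 + p_m*4.210000 + p_d*0.000000] = 4.680378
  V(1,+1) = exp(-r*dt) * [p_u*20.556223 + p_m*11.833394 + p_d*4.210000] = 11.875804
  V(0,+0) = exp(-r*dt) * [p_u*11.875804 + p_m*4.680378 + p_d*0.667489] = 5.116886


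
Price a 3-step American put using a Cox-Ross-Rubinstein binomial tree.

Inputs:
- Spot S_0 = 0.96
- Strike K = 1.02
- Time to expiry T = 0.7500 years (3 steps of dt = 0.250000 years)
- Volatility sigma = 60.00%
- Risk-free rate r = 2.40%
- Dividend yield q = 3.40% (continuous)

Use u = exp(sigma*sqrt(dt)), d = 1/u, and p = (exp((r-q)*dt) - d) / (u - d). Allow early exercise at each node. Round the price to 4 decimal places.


dt = T/N = 0.250000
u = exp(sigma*sqrt(dt)) = 1.349859; d = 1/u = 0.740818
p = (exp((r-q)*dt) - d) / (u - d) = 0.421458
Discount per step: exp(-r*dt) = 0.994018
Stock lattice S(k, i) with i counting down-moves:
  k=0: S(0,0) = 0.9600
  k=1: S(1,0) = 1.2959; S(1,1) = 0.7112
  k=2: S(2,0) = 1.7492; S(2,1) = 0.9600; S(2,2) = 0.5269
  k=3: S(3,0) = 2.3612; S(3,1) = 1.2959; S(3,2) = 0.7112; S(3,3) = 0.3903
Terminal payoffs V(N, i) = max(K - S_T, 0):
  V(3,0) = 0.000000; V(3,1) = 0.000000; V(3,2) = 0.308815; V(3,3) = 0.629693
Backward induction: V(k, i) = exp(-r*dt) * [p * V(k+1, i) + (1-p) * V(k+1, i+1)]; then take max(V_cont, immediate exercise) for American.
  V(2,0) = exp(-r*dt) * [p*0.000000 + (1-p)*0.000000] = 0.000000; exercise = 0.000000; V(2,0) = max -> 0.000000
  V(2,1) = exp(-r*dt) * [p*0.000000 + (1-p)*0.308815] = 0.177593; exercise = 0.060000; V(2,1) = max -> 0.177593
  V(2,2) = exp(-r*dt) * [p*0.308815 + (1-p)*0.629693] = 0.491498; exercise = 0.493141; V(2,2) = max -> 0.493141
  V(1,0) = exp(-r*dt) * [p*0.000000 + (1-p)*0.177593] = 0.102131; exercise = 0.000000; V(1,0) = max -> 0.102131
  V(1,1) = exp(-r*dt) * [p*0.177593 + (1-p)*0.493141] = 0.357996; exercise = 0.308815; V(1,1) = max -> 0.357996
  V(0,0) = exp(-r*dt) * [p*0.102131 + (1-p)*0.357996] = 0.248663; exercise = 0.060000; V(0,0) = max -> 0.248663

Answer: Price = V(0,0) = 0.2487


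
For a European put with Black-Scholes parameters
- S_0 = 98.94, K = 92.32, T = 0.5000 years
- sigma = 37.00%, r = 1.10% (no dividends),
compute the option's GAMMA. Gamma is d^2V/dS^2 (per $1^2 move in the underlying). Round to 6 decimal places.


d1 = 0.4165348299; d2 = 0.1549053208
phi(d1) = 0.3657924564; exp(-qT) = 1.0000000000; exp(-rT) = 0.9945150973
Gamma = exp(-qT) * phi(d1) / (S * sigma * sqrt(T)) = 1.0000000000 * 0.3657924564 / (98.9400 * 0.3700 * 0.7071067812) = 0.014131

Answer: Gamma = 0.014131


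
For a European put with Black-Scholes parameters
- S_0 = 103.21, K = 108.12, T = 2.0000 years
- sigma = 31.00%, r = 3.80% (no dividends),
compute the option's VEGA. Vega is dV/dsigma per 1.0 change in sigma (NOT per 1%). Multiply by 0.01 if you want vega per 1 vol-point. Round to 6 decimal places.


d1 = 0.2865470993; d2 = -0.1518591050
phi(d1) = 0.3828955076; exp(-qT) = 1.0000000000; exp(-rT) = 0.9268162066
Vega = S * exp(-qT) * phi(d1) * sqrt(T) = 103.2100 * 1.0000000000 * 0.3828955076 * 1.4142135624 = 55.887804

Answer: Vega = 55.887804


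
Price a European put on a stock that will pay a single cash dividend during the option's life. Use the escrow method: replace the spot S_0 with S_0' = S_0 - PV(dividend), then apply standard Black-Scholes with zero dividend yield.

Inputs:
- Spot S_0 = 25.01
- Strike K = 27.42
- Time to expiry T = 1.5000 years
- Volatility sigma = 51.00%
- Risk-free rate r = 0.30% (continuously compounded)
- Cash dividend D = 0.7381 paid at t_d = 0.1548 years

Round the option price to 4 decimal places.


PV(D) = D * exp(-r * t_d) = 0.7381 * 0.99953571 = 0.73775731
S_0' = S_0 - PV(D) = 25.0100 - 0.73775731 = 24.27224269
d1 = (ln(S_0'/K) + (r + sigma^2/2)*T) / (sigma*sqrt(T)) = 0.12429279
d2 = d1 - sigma*sqrt(T) = -0.50032710
exp(-rT) = 0.99551011
N(-d1) = 0.45054173; N(-d2) = 0.69157761
P = K * exp(-rT) * N(-d2) - S_0' * N(-d1) = 27.4200 * 0.99551011 * 0.69157761 - 24.27224269 * 0.45054173 = 7.9423

Answer: Price = 7.9423


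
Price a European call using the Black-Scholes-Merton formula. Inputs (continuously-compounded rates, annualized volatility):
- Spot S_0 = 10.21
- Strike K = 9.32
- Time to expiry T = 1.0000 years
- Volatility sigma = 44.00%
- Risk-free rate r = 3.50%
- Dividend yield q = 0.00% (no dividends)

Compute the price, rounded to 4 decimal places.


d1 = (ln(S/K) + (r - q + 0.5*sigma^2) * T) / (sigma * sqrt(T)) = 0.50682955
d2 = d1 - sigma * sqrt(T) = 0.06682955
exp(-rT) = 0.96560542; exp(-qT) = 1.00000000
C = S_0 * exp(-qT) * N(d1) - K * exp(-rT) * N(d2)
N(d1) = 0.69386279; N(d2) = 0.52664130
C = 10.2100 * 1.00000000 * 0.69386279 - 9.3200 * 0.96560542 * 0.52664130 = 2.3449

Answer: Price = 2.3449
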